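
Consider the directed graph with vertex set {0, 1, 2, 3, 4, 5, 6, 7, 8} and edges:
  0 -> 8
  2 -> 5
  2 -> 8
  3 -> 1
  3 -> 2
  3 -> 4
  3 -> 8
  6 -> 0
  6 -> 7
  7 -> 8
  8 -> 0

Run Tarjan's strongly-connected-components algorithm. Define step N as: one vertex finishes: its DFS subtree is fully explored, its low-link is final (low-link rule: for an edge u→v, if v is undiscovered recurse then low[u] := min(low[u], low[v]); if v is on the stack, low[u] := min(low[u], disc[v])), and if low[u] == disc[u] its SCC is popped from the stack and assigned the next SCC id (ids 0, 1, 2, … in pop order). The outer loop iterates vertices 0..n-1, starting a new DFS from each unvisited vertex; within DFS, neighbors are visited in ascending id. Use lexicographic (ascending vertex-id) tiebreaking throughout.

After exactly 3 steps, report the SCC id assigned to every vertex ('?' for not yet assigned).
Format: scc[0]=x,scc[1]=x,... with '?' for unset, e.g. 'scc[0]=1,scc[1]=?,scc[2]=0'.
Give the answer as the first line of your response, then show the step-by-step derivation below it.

scc[0]=0,scc[1]=1,scc[2]=?,scc[3]=?,scc[4]=?,scc[5]=?,scc[6]=?,scc[7]=?,scc[8]=0

step 1: low=(low[0]=0,low[1]=?,low[2]=?,low[3]=?,low[4]=?,low[5]=?,low[6]=?,low[7]=?,low[8]=0); scc=(scc[0]=?,scc[1]=?,scc[2]=?,scc[3]=?,scc[4]=?,scc[5]=?,scc[6]=?,scc[7]=?,scc[8]=?)
step 2: low=(low[0]=0,low[1]=?,low[2]=?,low[3]=?,low[4]=?,low[5]=?,low[6]=?,low[7]=?,low[8]=0); scc=(scc[0]=0,scc[1]=?,scc[2]=?,scc[3]=?,scc[4]=?,scc[5]=?,scc[6]=?,scc[7]=?,scc[8]=0)
step 3: low=(low[0]=0,low[1]=2,low[2]=?,low[3]=?,low[4]=?,low[5]=?,low[6]=?,low[7]=?,low[8]=0); scc=(scc[0]=0,scc[1]=1,scc[2]=?,scc[3]=?,scc[4]=?,scc[5]=?,scc[6]=?,scc[7]=?,scc[8]=0)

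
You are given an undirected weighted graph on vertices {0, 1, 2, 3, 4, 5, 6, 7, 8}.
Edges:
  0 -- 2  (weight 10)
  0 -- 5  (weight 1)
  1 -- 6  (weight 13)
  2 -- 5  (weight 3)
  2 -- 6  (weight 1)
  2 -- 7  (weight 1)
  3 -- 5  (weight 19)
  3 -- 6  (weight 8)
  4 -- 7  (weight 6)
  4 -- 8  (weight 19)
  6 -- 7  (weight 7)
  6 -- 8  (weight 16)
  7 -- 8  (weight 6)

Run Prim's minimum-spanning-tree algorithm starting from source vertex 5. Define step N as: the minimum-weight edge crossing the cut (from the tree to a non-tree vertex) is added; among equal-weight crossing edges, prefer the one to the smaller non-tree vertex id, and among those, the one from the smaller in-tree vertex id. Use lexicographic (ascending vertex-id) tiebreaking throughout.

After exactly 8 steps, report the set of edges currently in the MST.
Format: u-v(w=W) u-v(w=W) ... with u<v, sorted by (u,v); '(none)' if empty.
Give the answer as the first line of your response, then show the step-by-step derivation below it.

0-5(w=1) 1-6(w=13) 2-5(w=3) 2-6(w=1) 2-7(w=1) 3-6(w=8) 4-7(w=6) 7-8(w=6)

step 1: add edge 0-5 (w=1); MST = {0-5(w=1)}
step 2: add edge 2-5 (w=3); MST = {0-5(w=1) 2-5(w=3)}
step 3: add edge 2-6 (w=1); MST = {0-5(w=1) 2-5(w=3) 2-6(w=1)}
step 4: add edge 2-7 (w=1); MST = {0-5(w=1) 2-5(w=3) 2-6(w=1) 2-7(w=1)}
step 5: add edge 4-7 (w=6); MST = {0-5(w=1) 2-5(w=3) 2-6(w=1) 2-7(w=1) 4-7(w=6)}
step 6: add edge 7-8 (w=6); MST = {0-5(w=1) 2-5(w=3) 2-6(w=1) 2-7(w=1) 4-7(w=6) 7-8(w=6)}
step 7: add edge 3-6 (w=8); MST = {0-5(w=1) 2-5(w=3) 2-6(w=1) 2-7(w=1) 3-6(w=8) 4-7(w=6) 7-8(w=6)}
step 8: add edge 1-6 (w=13); MST = {0-5(w=1) 1-6(w=13) 2-5(w=3) 2-6(w=1) 2-7(w=1) 3-6(w=8) 4-7(w=6) 7-8(w=6)}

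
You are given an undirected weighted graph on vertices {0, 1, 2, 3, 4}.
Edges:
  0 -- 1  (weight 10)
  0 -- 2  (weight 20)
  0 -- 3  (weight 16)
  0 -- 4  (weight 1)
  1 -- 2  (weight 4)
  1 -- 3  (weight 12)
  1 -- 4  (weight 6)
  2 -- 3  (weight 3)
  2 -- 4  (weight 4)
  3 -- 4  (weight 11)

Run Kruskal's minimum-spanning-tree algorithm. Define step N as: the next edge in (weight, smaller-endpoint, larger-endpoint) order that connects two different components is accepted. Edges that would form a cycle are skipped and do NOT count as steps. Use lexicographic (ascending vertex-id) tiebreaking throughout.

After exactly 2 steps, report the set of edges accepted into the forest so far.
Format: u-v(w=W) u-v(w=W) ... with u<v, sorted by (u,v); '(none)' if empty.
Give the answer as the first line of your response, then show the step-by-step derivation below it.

0-4(w=1) 2-3(w=3)

step 1: add edge 0-4 (w=1); MST = {0-4(w=1)}
step 2: add edge 2-3 (w=3); MST = {0-4(w=1) 2-3(w=3)}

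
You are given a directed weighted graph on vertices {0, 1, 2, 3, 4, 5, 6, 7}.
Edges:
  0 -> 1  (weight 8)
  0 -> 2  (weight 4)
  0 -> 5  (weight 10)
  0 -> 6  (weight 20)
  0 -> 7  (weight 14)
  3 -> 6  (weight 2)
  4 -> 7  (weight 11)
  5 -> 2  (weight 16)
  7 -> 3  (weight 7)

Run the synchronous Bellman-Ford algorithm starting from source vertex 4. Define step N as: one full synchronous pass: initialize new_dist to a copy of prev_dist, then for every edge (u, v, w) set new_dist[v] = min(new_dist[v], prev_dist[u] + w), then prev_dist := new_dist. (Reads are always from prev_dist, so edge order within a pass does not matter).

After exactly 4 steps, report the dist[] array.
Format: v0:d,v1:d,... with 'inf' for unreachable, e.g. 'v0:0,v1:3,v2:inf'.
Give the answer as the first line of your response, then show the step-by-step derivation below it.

v0:inf,v1:inf,v2:inf,v3:18,v4:0,v5:inf,v6:20,v7:11

step 1: dist = v0:inf,v1:inf,v2:inf,v3:inf,v4:0,v5:inf,v6:inf,v7:11
step 2: dist = v0:inf,v1:inf,v2:inf,v3:18,v4:0,v5:inf,v6:inf,v7:11
step 3: dist = v0:inf,v1:inf,v2:inf,v3:18,v4:0,v5:inf,v6:20,v7:11
step 4: dist = v0:inf,v1:inf,v2:inf,v3:18,v4:0,v5:inf,v6:20,v7:11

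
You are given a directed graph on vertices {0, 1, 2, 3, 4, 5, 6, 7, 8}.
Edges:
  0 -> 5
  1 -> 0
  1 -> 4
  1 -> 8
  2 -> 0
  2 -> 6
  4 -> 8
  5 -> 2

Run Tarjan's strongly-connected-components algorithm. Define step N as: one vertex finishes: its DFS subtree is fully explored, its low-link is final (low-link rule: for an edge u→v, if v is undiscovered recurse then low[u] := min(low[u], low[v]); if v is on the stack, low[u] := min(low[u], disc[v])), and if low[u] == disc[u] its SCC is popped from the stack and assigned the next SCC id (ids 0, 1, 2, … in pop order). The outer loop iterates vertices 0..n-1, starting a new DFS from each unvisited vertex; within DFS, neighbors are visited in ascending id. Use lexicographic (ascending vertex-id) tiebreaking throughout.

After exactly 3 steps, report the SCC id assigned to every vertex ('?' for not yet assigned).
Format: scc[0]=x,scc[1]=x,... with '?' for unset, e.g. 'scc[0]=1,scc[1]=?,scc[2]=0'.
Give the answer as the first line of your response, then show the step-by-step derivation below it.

scc[0]=?,scc[1]=?,scc[2]=?,scc[3]=?,scc[4]=?,scc[5]=?,scc[6]=0,scc[7]=?,scc[8]=?

step 1: low=(low[0]=0,low[1]=?,low[2]=0,low[3]=?,low[4]=?,low[5]=1,low[6]=3,low[7]=?,low[8]=?); scc=(scc[0]=?,scc[1]=?,scc[2]=?,scc[3]=?,scc[4]=?,scc[5]=?,scc[6]=0,scc[7]=?,scc[8]=?)
step 2: low=(low[0]=0,low[1]=?,low[2]=0,low[3]=?,low[4]=?,low[5]=1,low[6]=3,low[7]=?,low[8]=?); scc=(scc[0]=?,scc[1]=?,scc[2]=?,scc[3]=?,scc[4]=?,scc[5]=?,scc[6]=0,scc[7]=?,scc[8]=?)
step 3: low=(low[0]=0,low[1]=?,low[2]=0,low[3]=?,low[4]=?,low[5]=0,low[6]=3,low[7]=?,low[8]=?); scc=(scc[0]=?,scc[1]=?,scc[2]=?,scc[3]=?,scc[4]=?,scc[5]=?,scc[6]=0,scc[7]=?,scc[8]=?)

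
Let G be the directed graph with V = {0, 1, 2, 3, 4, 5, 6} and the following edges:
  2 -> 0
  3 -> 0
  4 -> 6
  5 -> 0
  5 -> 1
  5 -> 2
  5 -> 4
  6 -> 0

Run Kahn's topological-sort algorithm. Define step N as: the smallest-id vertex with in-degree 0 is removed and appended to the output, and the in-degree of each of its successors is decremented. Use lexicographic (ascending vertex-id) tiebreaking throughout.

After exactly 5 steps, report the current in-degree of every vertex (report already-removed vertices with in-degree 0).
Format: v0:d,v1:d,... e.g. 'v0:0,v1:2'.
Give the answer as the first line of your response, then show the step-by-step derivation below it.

v0:1,v1:0,v2:0,v3:0,v4:0,v5:0,v6:0

step 1: output 3; order=[3]; indeg=(3,1,1,0,1,0,1)
step 2: output 5; order=[3,5]; indeg=(2,0,0,0,0,0,1)
step 3: output 1; order=[3,5,1]; indeg=(2,0,0,0,0,0,1)
step 4: output 2; order=[3,5,1,2]; indeg=(1,0,0,0,0,0,1)
step 5: output 4; order=[3,5,1,2,4]; indeg=(1,0,0,0,0,0,0)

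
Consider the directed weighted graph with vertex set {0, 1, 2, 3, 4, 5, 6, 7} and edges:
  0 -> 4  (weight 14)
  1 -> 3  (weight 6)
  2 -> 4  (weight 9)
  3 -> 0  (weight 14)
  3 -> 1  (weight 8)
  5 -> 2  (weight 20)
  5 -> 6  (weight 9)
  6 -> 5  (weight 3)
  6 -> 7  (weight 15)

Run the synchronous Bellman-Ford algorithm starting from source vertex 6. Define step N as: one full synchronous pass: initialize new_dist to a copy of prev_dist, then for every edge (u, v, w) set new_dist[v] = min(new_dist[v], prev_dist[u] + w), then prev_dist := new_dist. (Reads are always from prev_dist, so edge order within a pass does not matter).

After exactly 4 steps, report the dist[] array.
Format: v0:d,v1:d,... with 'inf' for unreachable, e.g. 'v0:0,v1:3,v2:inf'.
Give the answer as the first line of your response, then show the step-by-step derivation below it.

v0:inf,v1:inf,v2:23,v3:inf,v4:32,v5:3,v6:0,v7:15

step 1: dist = v0:inf,v1:inf,v2:inf,v3:inf,v4:inf,v5:3,v6:0,v7:15
step 2: dist = v0:inf,v1:inf,v2:23,v3:inf,v4:inf,v5:3,v6:0,v7:15
step 3: dist = v0:inf,v1:inf,v2:23,v3:inf,v4:32,v5:3,v6:0,v7:15
step 4: dist = v0:inf,v1:inf,v2:23,v3:inf,v4:32,v5:3,v6:0,v7:15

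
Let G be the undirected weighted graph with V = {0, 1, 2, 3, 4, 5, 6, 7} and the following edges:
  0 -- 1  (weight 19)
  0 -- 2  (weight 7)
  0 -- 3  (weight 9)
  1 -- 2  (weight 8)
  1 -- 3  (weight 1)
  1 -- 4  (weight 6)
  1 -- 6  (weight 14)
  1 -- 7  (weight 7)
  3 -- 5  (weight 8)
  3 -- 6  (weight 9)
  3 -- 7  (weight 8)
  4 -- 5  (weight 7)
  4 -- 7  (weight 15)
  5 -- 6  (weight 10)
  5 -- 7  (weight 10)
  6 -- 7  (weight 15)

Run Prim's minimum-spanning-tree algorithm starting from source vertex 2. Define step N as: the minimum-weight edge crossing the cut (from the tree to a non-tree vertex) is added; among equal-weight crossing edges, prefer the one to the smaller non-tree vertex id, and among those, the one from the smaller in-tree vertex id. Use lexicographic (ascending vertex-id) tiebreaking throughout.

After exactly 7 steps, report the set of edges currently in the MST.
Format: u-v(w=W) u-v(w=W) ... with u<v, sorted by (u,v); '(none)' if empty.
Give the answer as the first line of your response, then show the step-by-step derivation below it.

0-2(w=7) 1-2(w=8) 1-3(w=1) 1-4(w=6) 1-7(w=7) 3-6(w=9) 4-5(w=7)

step 1: add edge 0-2 (w=7); MST = {0-2(w=7)}
step 2: add edge 1-2 (w=8); MST = {0-2(w=7) 1-2(w=8)}
step 3: add edge 1-3 (w=1); MST = {0-2(w=7) 1-2(w=8) 1-3(w=1)}
step 4: add edge 1-4 (w=6); MST = {0-2(w=7) 1-2(w=8) 1-3(w=1) 1-4(w=6)}
step 5: add edge 4-5 (w=7); MST = {0-2(w=7) 1-2(w=8) 1-3(w=1) 1-4(w=6) 4-5(w=7)}
step 6: add edge 1-7 (w=7); MST = {0-2(w=7) 1-2(w=8) 1-3(w=1) 1-4(w=6) 1-7(w=7) 4-5(w=7)}
step 7: add edge 3-6 (w=9); MST = {0-2(w=7) 1-2(w=8) 1-3(w=1) 1-4(w=6) 1-7(w=7) 3-6(w=9) 4-5(w=7)}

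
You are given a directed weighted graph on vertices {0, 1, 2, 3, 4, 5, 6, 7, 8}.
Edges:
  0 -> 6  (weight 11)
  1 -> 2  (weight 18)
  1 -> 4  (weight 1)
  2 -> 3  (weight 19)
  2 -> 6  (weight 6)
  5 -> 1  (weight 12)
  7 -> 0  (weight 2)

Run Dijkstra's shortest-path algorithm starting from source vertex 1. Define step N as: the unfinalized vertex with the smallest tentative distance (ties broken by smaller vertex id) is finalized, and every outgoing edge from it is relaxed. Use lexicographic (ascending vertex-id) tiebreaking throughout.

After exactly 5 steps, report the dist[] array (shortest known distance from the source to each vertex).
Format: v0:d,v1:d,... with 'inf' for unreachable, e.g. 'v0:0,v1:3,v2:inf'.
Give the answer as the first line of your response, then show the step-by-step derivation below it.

v0:inf,v1:0,v2:18,v3:37,v4:1,v5:inf,v6:24,v7:inf,v8:inf

step 1: dist = v0:inf,v1:0,v2:18,v3:inf,v4:1,v5:inf,v6:inf,v7:inf,v8:inf
step 2: dist = v0:inf,v1:0,v2:18,v3:inf,v4:1,v5:inf,v6:inf,v7:inf,v8:inf
step 3: dist = v0:inf,v1:0,v2:18,v3:37,v4:1,v5:inf,v6:24,v7:inf,v8:inf
step 4: dist = v0:inf,v1:0,v2:18,v3:37,v4:1,v5:inf,v6:24,v7:inf,v8:inf
step 5: dist = v0:inf,v1:0,v2:18,v3:37,v4:1,v5:inf,v6:24,v7:inf,v8:inf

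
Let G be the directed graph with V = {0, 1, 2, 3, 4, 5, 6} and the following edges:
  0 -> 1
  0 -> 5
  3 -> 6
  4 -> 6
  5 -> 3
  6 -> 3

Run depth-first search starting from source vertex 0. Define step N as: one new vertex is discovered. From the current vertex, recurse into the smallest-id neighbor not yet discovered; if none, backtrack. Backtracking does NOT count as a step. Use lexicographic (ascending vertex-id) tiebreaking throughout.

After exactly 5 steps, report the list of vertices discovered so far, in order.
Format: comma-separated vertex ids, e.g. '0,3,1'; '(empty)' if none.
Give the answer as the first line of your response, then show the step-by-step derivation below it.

0,1,5,3,6

step 1: discover 0; path=0; order=0
step 2: discover 1; path=0>1; order=0,1
step 3: discover 5; path=0>5; order=0,1,5
step 4: discover 3; path=0>5>3; order=0,1,5,3
step 5: discover 6; path=0>5>3>6; order=0,1,5,3,6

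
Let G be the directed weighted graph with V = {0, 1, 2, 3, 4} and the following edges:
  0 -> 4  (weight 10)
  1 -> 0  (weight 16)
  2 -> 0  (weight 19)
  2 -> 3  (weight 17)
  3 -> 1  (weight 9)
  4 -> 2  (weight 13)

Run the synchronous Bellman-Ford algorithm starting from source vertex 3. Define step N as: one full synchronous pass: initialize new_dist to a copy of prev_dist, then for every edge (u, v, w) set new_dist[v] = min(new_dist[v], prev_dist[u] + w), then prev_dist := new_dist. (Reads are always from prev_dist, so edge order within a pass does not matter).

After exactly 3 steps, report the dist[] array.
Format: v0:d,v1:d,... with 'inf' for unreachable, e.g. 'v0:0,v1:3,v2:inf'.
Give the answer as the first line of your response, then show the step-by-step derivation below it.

v0:25,v1:9,v2:inf,v3:0,v4:35

step 1: dist = v0:inf,v1:9,v2:inf,v3:0,v4:inf
step 2: dist = v0:25,v1:9,v2:inf,v3:0,v4:inf
step 3: dist = v0:25,v1:9,v2:inf,v3:0,v4:35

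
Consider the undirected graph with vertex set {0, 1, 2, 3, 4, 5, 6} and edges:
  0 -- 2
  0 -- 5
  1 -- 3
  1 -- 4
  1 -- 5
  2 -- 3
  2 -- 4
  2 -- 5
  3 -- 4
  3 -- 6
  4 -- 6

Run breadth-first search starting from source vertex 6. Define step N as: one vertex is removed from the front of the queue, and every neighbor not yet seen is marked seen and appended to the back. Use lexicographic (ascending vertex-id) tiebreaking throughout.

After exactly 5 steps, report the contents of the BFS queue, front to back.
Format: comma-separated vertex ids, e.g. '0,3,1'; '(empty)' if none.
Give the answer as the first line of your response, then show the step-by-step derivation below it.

5,0

step 1: dequeue 6; queue=[3,4]; order=6
step 2: dequeue 3; queue=[4,1,2]; order=6,3
step 3: dequeue 4; queue=[1,2]; order=6,3,4
step 4: dequeue 1; queue=[2,5]; order=6,3,4,1
step 5: dequeue 2; queue=[5,0]; order=6,3,4,1,2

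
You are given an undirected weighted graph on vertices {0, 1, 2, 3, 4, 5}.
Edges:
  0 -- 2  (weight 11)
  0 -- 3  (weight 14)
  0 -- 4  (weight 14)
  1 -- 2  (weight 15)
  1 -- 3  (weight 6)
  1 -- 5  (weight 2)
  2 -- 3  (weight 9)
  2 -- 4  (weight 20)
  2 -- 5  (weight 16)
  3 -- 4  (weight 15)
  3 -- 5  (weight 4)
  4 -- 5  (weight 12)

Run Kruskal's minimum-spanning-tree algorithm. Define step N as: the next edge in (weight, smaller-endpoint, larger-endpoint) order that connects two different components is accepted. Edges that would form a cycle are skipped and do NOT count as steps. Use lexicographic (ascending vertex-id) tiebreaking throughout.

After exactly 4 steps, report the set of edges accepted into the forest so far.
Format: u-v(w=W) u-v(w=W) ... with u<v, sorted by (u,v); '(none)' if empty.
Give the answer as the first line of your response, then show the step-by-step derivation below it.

0-2(w=11) 1-5(w=2) 2-3(w=9) 3-5(w=4)

step 1: add edge 1-5 (w=2); MST = {1-5(w=2)}
step 2: add edge 3-5 (w=4); MST = {1-5(w=2) 3-5(w=4)}
step 3: add edge 2-3 (w=9); MST = {1-5(w=2) 2-3(w=9) 3-5(w=4)}
step 4: add edge 0-2 (w=11); MST = {0-2(w=11) 1-5(w=2) 2-3(w=9) 3-5(w=4)}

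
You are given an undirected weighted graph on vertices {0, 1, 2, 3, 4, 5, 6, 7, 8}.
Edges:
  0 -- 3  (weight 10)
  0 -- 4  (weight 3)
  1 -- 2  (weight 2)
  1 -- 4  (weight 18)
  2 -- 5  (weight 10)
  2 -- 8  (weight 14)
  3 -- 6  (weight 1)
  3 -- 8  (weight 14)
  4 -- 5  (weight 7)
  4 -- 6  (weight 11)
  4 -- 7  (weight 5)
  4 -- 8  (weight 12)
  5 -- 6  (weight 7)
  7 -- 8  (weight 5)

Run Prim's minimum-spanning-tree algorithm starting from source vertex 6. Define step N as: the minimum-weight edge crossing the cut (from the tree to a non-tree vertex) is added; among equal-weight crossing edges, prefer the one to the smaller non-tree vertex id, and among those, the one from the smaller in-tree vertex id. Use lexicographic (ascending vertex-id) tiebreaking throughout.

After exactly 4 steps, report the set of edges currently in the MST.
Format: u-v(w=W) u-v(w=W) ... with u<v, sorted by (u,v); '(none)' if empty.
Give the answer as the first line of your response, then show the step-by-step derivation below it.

0-4(w=3) 3-6(w=1) 4-5(w=7) 5-6(w=7)

step 1: add edge 3-6 (w=1); MST = {3-6(w=1)}
step 2: add edge 5-6 (w=7); MST = {3-6(w=1) 5-6(w=7)}
step 3: add edge 4-5 (w=7); MST = {3-6(w=1) 4-5(w=7) 5-6(w=7)}
step 4: add edge 0-4 (w=3); MST = {0-4(w=3) 3-6(w=1) 4-5(w=7) 5-6(w=7)}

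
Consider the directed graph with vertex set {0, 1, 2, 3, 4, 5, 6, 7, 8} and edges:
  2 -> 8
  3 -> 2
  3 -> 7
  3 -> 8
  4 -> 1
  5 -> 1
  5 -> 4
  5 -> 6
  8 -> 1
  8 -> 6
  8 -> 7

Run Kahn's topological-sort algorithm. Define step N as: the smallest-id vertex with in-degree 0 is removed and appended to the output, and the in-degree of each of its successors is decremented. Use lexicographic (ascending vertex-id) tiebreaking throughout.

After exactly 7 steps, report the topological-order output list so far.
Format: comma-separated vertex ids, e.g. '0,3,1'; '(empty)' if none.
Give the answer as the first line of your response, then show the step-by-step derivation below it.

0,3,2,5,4,8,1

step 1: output 0; order=[0]; indeg=(0,3,1,0,1,0,2,2,2)
step 2: output 3; order=[0,3]; indeg=(0,3,0,0,1,0,2,1,1)
step 3: output 2; order=[0,3,2]; indeg=(0,3,0,0,1,0,2,1,0)
step 4: output 5; order=[0,3,2,5]; indeg=(0,2,0,0,0,0,1,1,0)
step 5: output 4; order=[0,3,2,5,4]; indeg=(0,1,0,0,0,0,1,1,0)
step 6: output 8; order=[0,3,2,5,4,8]; indeg=(0,0,0,0,0,0,0,0,0)
step 7: output 1; order=[0,3,2,5,4,8,1]; indeg=(0,0,0,0,0,0,0,0,0)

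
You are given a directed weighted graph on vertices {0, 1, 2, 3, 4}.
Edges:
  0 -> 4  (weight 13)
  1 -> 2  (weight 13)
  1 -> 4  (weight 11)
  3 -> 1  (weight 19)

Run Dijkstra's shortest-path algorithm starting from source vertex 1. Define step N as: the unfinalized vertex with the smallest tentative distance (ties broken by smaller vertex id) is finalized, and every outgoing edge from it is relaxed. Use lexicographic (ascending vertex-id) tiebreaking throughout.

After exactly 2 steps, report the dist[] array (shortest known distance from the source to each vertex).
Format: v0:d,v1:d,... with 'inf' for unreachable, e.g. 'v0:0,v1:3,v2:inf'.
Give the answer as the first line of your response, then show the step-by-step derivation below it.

v0:inf,v1:0,v2:13,v3:inf,v4:11

step 1: dist = v0:inf,v1:0,v2:13,v3:inf,v4:11
step 2: dist = v0:inf,v1:0,v2:13,v3:inf,v4:11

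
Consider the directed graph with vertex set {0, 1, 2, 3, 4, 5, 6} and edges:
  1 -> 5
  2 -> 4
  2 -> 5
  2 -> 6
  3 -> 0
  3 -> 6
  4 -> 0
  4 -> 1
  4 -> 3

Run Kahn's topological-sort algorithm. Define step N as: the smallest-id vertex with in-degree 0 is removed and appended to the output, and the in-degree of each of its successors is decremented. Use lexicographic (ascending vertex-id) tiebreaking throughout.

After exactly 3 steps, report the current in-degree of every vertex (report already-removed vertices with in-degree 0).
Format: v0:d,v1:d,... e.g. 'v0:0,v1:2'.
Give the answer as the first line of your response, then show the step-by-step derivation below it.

v0:1,v1:0,v2:0,v3:0,v4:0,v5:0,v6:1

step 1: output 2; order=[2]; indeg=(2,1,0,1,0,1,1)
step 2: output 4; order=[2,4]; indeg=(1,0,0,0,0,1,1)
step 3: output 1; order=[2,4,1]; indeg=(1,0,0,0,0,0,1)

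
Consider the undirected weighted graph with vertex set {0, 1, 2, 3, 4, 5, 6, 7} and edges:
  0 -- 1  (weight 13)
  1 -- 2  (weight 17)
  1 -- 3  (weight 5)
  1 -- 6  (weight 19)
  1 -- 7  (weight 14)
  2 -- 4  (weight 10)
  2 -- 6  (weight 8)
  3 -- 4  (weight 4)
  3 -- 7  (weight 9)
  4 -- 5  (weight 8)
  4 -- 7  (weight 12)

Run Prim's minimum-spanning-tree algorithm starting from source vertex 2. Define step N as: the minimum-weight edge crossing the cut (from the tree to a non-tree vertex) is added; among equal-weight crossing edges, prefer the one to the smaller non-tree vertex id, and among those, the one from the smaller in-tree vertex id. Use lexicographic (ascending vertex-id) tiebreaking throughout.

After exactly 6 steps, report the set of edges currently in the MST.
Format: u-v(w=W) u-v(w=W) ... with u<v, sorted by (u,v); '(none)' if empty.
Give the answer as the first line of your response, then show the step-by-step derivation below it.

1-3(w=5) 2-4(w=10) 2-6(w=8) 3-4(w=4) 3-7(w=9) 4-5(w=8)

step 1: add edge 2-6 (w=8); MST = {2-6(w=8)}
step 2: add edge 2-4 (w=10); MST = {2-4(w=10) 2-6(w=8)}
step 3: add edge 3-4 (w=4); MST = {2-4(w=10) 2-6(w=8) 3-4(w=4)}
step 4: add edge 1-3 (w=5); MST = {1-3(w=5) 2-4(w=10) 2-6(w=8) 3-4(w=4)}
step 5: add edge 4-5 (w=8); MST = {1-3(w=5) 2-4(w=10) 2-6(w=8) 3-4(w=4) 4-5(w=8)}
step 6: add edge 3-7 (w=9); MST = {1-3(w=5) 2-4(w=10) 2-6(w=8) 3-4(w=4) 3-7(w=9) 4-5(w=8)}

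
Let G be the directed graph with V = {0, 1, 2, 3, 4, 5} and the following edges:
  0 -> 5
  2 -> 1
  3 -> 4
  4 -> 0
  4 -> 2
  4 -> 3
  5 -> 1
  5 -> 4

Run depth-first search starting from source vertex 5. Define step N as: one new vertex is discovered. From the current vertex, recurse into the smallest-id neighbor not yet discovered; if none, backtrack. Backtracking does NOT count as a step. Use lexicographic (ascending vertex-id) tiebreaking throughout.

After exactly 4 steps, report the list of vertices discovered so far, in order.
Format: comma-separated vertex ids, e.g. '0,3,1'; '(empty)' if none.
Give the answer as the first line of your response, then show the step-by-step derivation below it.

5,1,4,0

step 1: discover 5; path=5; order=5
step 2: discover 1; path=5>1; order=5,1
step 3: discover 4; path=5>4; order=5,1,4
step 4: discover 0; path=5>4>0; order=5,1,4,0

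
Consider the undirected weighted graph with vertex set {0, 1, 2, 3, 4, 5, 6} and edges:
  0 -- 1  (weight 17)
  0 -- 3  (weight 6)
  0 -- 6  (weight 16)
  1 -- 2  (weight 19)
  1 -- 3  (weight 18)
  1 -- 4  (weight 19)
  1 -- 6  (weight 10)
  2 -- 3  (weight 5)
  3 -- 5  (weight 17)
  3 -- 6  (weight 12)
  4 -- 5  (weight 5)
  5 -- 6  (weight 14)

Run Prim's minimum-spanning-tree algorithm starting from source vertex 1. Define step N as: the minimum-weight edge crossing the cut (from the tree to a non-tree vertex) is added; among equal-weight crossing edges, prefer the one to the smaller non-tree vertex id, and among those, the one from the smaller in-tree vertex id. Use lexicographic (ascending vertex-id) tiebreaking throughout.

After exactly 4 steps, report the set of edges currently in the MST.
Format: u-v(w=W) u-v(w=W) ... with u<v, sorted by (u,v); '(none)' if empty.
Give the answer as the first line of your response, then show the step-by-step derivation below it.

0-3(w=6) 1-6(w=10) 2-3(w=5) 3-6(w=12)

step 1: add edge 1-6 (w=10); MST = {1-6(w=10)}
step 2: add edge 3-6 (w=12); MST = {1-6(w=10) 3-6(w=12)}
step 3: add edge 2-3 (w=5); MST = {1-6(w=10) 2-3(w=5) 3-6(w=12)}
step 4: add edge 0-3 (w=6); MST = {0-3(w=6) 1-6(w=10) 2-3(w=5) 3-6(w=12)}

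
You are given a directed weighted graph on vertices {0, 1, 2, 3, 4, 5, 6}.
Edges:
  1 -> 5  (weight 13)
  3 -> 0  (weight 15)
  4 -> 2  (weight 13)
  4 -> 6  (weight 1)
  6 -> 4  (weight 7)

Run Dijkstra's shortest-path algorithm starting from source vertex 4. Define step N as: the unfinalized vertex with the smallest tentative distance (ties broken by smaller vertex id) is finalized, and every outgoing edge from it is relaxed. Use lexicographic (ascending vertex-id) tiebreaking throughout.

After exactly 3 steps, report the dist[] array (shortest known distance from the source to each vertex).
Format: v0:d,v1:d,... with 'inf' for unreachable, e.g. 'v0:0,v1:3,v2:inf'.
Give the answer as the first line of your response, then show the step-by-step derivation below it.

v0:inf,v1:inf,v2:13,v3:inf,v4:0,v5:inf,v6:1

step 1: dist = v0:inf,v1:inf,v2:13,v3:inf,v4:0,v5:inf,v6:1
step 2: dist = v0:inf,v1:inf,v2:13,v3:inf,v4:0,v5:inf,v6:1
step 3: dist = v0:inf,v1:inf,v2:13,v3:inf,v4:0,v5:inf,v6:1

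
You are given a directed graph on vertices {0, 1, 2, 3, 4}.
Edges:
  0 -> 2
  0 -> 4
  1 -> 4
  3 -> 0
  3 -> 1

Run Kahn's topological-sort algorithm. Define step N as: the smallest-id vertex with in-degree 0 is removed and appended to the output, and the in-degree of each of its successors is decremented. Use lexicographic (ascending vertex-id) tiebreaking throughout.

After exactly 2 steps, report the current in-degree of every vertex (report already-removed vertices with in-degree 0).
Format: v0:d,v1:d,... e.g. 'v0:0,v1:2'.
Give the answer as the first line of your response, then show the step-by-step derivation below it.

v0:0,v1:0,v2:0,v3:0,v4:1

step 1: output 3; order=[3]; indeg=(0,0,1,0,2)
step 2: output 0; order=[3,0]; indeg=(0,0,0,0,1)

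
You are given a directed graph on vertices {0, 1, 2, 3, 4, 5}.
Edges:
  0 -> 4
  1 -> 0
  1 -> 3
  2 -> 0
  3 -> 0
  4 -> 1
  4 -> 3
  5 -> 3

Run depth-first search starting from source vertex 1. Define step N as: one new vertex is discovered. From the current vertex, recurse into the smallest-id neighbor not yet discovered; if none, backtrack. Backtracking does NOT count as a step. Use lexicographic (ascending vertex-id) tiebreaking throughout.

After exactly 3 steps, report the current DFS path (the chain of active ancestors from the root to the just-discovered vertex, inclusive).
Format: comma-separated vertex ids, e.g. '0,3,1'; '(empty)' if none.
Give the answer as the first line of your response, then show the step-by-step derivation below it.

1,0,4

step 1: discover 1; path=1; order=1
step 2: discover 0; path=1>0; order=1,0
step 3: discover 4; path=1>0>4; order=1,0,4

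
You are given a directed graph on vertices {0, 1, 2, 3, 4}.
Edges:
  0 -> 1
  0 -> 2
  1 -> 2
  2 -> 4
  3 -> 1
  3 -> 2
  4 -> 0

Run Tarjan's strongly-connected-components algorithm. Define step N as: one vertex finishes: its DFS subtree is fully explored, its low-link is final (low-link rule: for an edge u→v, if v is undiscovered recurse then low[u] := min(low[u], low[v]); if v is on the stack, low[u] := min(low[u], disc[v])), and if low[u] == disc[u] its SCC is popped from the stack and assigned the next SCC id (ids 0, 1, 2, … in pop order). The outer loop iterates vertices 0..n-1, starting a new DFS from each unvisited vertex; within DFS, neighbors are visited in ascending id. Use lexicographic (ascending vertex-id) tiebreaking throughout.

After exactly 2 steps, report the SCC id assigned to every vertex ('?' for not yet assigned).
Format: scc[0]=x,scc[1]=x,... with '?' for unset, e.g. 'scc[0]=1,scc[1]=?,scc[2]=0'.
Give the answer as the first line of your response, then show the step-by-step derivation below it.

scc[0]=?,scc[1]=?,scc[2]=?,scc[3]=?,scc[4]=?

step 1: low=(low[0]=0,low[1]=1,low[2]=2,low[3]=?,low[4]=0); scc=(scc[0]=?,scc[1]=?,scc[2]=?,scc[3]=?,scc[4]=?)
step 2: low=(low[0]=0,low[1]=1,low[2]=0,low[3]=?,low[4]=0); scc=(scc[0]=?,scc[1]=?,scc[2]=?,scc[3]=?,scc[4]=?)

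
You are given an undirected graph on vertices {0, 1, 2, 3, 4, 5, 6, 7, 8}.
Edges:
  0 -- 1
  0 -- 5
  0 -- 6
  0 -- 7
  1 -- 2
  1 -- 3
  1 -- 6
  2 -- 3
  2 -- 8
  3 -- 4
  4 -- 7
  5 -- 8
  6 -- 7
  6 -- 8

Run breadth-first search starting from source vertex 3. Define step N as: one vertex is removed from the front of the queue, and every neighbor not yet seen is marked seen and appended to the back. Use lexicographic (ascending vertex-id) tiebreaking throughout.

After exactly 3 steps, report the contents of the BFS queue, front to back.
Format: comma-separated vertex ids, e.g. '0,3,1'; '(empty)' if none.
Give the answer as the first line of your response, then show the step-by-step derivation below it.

4,0,6,8

step 1: dequeue 3; queue=[1,2,4]; order=3
step 2: dequeue 1; queue=[2,4,0,6]; order=3,1
step 3: dequeue 2; queue=[4,0,6,8]; order=3,1,2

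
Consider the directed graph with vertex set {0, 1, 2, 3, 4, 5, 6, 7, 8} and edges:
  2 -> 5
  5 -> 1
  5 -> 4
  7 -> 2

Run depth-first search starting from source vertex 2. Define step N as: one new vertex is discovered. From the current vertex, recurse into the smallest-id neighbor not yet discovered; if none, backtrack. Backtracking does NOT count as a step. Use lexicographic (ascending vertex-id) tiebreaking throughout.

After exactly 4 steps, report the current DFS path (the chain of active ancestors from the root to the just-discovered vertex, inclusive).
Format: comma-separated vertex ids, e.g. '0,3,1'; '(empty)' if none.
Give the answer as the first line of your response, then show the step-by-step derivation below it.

2,5,4

step 1: discover 2; path=2; order=2
step 2: discover 5; path=2>5; order=2,5
step 3: discover 1; path=2>5>1; order=2,5,1
step 4: discover 4; path=2>5>4; order=2,5,1,4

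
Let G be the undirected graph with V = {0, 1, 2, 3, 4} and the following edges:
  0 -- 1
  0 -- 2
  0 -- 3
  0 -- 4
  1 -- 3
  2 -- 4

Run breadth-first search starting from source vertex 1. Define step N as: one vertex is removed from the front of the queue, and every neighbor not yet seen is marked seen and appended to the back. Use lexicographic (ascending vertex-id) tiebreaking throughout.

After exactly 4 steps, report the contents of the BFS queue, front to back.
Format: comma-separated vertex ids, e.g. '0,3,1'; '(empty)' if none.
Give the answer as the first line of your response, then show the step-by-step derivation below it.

4

step 1: dequeue 1; queue=[0,3]; order=1
step 2: dequeue 0; queue=[3,2,4]; order=1,0
step 3: dequeue 3; queue=[2,4]; order=1,0,3
step 4: dequeue 2; queue=[4]; order=1,0,3,2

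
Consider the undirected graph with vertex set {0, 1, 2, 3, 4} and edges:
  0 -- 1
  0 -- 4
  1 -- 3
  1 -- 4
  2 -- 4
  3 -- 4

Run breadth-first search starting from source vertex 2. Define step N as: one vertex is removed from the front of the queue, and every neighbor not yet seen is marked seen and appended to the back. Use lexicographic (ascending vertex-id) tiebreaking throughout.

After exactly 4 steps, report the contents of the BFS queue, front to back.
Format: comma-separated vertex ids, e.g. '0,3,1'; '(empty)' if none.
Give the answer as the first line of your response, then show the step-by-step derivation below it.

3

step 1: dequeue 2; queue=[4]; order=2
step 2: dequeue 4; queue=[0,1,3]; order=2,4
step 3: dequeue 0; queue=[1,3]; order=2,4,0
step 4: dequeue 1; queue=[3]; order=2,4,0,1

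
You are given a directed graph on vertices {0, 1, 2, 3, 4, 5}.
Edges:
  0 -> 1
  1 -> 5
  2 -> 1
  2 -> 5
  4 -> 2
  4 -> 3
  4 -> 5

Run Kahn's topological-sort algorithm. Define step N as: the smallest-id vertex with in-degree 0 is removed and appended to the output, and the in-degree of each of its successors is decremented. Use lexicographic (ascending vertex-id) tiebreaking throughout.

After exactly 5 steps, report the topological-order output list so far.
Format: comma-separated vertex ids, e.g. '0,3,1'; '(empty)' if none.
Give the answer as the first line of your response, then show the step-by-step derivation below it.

0,4,2,1,3

step 1: output 0; order=[0]; indeg=(0,1,1,1,0,3)
step 2: output 4; order=[0,4]; indeg=(0,1,0,0,0,2)
step 3: output 2; order=[0,4,2]; indeg=(0,0,0,0,0,1)
step 4: output 1; order=[0,4,2,1]; indeg=(0,0,0,0,0,0)
step 5: output 3; order=[0,4,2,1,3]; indeg=(0,0,0,0,0,0)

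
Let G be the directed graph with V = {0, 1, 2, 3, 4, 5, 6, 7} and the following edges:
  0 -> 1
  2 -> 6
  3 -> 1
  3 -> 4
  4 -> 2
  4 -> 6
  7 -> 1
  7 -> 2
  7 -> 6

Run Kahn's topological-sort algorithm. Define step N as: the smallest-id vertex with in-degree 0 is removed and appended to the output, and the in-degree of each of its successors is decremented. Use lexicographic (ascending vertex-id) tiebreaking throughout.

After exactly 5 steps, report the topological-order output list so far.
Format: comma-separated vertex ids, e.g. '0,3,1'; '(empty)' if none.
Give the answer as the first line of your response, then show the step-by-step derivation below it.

0,3,4,5,7

step 1: output 0; order=[0]; indeg=(0,2,2,0,1,0,3,0)
step 2: output 3; order=[0,3]; indeg=(0,1,2,0,0,0,3,0)
step 3: output 4; order=[0,3,4]; indeg=(0,1,1,0,0,0,2,0)
step 4: output 5; order=[0,3,4,5]; indeg=(0,1,1,0,0,0,2,0)
step 5: output 7; order=[0,3,4,5,7]; indeg=(0,0,0,0,0,0,1,0)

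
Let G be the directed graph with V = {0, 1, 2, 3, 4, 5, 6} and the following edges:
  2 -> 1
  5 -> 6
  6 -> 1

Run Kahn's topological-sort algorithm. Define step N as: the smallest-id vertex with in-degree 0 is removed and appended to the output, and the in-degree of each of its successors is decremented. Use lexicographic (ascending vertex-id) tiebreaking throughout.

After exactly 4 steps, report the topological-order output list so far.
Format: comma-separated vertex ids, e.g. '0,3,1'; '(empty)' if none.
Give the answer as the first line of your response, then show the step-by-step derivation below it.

0,2,3,4

step 1: output 0; order=[0]; indeg=(0,2,0,0,0,0,1)
step 2: output 2; order=[0,2]; indeg=(0,1,0,0,0,0,1)
step 3: output 3; order=[0,2,3]; indeg=(0,1,0,0,0,0,1)
step 4: output 4; order=[0,2,3,4]; indeg=(0,1,0,0,0,0,1)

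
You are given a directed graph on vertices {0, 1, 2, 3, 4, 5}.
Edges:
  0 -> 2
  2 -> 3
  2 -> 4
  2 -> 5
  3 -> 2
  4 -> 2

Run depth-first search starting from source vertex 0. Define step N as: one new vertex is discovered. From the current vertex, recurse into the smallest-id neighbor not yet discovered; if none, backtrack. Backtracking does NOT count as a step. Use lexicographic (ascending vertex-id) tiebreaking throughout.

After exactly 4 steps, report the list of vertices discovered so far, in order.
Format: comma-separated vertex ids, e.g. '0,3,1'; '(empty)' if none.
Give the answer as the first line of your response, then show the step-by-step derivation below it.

0,2,3,4

step 1: discover 0; path=0; order=0
step 2: discover 2; path=0>2; order=0,2
step 3: discover 3; path=0>2>3; order=0,2,3
step 4: discover 4; path=0>2>4; order=0,2,3,4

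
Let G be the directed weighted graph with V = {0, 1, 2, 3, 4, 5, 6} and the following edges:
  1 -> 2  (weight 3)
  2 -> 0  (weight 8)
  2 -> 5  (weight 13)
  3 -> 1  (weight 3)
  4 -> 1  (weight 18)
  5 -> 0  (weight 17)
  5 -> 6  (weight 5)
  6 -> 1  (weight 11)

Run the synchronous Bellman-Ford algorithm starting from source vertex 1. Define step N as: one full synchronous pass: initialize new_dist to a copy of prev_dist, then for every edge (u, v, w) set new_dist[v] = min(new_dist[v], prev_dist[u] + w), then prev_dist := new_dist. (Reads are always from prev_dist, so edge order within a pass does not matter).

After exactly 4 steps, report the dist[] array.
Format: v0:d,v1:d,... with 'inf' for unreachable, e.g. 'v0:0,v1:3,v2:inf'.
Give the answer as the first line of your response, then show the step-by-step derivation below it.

v0:11,v1:0,v2:3,v3:inf,v4:inf,v5:16,v6:21

step 1: dist = v0:inf,v1:0,v2:3,v3:inf,v4:inf,v5:inf,v6:inf
step 2: dist = v0:11,v1:0,v2:3,v3:inf,v4:inf,v5:16,v6:inf
step 3: dist = v0:11,v1:0,v2:3,v3:inf,v4:inf,v5:16,v6:21
step 4: dist = v0:11,v1:0,v2:3,v3:inf,v4:inf,v5:16,v6:21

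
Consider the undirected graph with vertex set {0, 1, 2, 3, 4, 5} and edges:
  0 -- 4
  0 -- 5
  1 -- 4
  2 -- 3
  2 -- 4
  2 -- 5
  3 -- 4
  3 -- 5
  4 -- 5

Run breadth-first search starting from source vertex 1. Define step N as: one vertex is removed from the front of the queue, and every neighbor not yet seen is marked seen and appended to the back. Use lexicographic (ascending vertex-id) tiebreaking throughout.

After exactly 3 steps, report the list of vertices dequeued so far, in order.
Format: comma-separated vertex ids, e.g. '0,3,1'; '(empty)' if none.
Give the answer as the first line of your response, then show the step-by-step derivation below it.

1,4,0

step 1: dequeue 1; queue=[4]; order=1
step 2: dequeue 4; queue=[0,2,3,5]; order=1,4
step 3: dequeue 0; queue=[2,3,5]; order=1,4,0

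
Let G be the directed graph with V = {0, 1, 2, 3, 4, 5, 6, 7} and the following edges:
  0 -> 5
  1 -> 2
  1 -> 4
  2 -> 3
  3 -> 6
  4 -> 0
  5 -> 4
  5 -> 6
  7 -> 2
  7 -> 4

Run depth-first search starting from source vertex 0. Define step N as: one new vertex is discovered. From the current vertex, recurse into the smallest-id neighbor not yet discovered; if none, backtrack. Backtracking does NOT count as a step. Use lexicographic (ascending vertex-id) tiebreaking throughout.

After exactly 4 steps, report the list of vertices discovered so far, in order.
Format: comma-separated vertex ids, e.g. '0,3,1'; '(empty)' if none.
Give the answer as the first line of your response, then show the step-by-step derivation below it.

0,5,4,6

step 1: discover 0; path=0; order=0
step 2: discover 5; path=0>5; order=0,5
step 3: discover 4; path=0>5>4; order=0,5,4
step 4: discover 6; path=0>5>6; order=0,5,4,6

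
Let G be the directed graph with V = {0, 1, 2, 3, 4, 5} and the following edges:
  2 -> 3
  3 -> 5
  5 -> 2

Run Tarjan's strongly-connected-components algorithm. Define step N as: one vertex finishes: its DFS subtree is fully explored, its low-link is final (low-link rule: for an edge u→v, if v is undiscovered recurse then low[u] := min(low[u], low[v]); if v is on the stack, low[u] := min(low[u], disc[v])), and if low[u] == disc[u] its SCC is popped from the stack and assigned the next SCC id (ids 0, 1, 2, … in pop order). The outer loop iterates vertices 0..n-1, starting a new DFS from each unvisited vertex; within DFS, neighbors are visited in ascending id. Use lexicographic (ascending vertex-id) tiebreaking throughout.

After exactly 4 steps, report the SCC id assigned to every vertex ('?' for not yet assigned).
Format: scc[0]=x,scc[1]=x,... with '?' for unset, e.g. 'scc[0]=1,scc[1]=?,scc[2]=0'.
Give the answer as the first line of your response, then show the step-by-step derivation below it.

scc[0]=0,scc[1]=1,scc[2]=?,scc[3]=?,scc[4]=?,scc[5]=?

step 1: low=(low[0]=0,low[1]=?,low[2]=?,low[3]=?,low[4]=?,low[5]=?); scc=(scc[0]=0,scc[1]=?,scc[2]=?,scc[3]=?,scc[4]=?,scc[5]=?)
step 2: low=(low[0]=0,low[1]=1,low[2]=?,low[3]=?,low[4]=?,low[5]=?); scc=(scc[0]=0,scc[1]=1,scc[2]=?,scc[3]=?,scc[4]=?,scc[5]=?)
step 3: low=(low[0]=0,low[1]=1,low[2]=2,low[3]=3,low[4]=?,low[5]=2); scc=(scc[0]=0,scc[1]=1,scc[2]=?,scc[3]=?,scc[4]=?,scc[5]=?)
step 4: low=(low[0]=0,low[1]=1,low[2]=2,low[3]=2,low[4]=?,low[5]=2); scc=(scc[0]=0,scc[1]=1,scc[2]=?,scc[3]=?,scc[4]=?,scc[5]=?)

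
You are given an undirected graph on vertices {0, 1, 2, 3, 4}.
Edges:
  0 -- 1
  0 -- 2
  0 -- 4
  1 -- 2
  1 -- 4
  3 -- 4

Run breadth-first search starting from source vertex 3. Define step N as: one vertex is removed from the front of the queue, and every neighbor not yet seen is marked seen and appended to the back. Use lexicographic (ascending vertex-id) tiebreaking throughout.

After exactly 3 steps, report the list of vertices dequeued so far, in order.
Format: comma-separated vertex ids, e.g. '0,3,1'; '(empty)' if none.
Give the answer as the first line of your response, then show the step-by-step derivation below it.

3,4,0

step 1: dequeue 3; queue=[4]; order=3
step 2: dequeue 4; queue=[0,1]; order=3,4
step 3: dequeue 0; queue=[1,2]; order=3,4,0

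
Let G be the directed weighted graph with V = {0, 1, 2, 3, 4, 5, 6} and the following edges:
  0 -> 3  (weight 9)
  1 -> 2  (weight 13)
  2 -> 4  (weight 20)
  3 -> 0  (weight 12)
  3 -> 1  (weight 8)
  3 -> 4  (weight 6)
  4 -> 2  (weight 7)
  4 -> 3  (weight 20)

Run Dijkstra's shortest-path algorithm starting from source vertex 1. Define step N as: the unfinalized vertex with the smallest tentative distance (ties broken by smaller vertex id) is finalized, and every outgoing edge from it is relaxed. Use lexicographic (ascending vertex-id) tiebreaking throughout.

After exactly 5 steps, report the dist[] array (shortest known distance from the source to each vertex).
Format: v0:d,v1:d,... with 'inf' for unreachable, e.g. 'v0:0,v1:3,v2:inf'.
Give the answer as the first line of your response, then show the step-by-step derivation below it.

v0:65,v1:0,v2:13,v3:53,v4:33,v5:inf,v6:inf

step 1: dist = v0:inf,v1:0,v2:13,v3:inf,v4:inf,v5:inf,v6:inf
step 2: dist = v0:inf,v1:0,v2:13,v3:inf,v4:33,v5:inf,v6:inf
step 3: dist = v0:inf,v1:0,v2:13,v3:53,v4:33,v5:inf,v6:inf
step 4: dist = v0:65,v1:0,v2:13,v3:53,v4:33,v5:inf,v6:inf
step 5: dist = v0:65,v1:0,v2:13,v3:53,v4:33,v5:inf,v6:inf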